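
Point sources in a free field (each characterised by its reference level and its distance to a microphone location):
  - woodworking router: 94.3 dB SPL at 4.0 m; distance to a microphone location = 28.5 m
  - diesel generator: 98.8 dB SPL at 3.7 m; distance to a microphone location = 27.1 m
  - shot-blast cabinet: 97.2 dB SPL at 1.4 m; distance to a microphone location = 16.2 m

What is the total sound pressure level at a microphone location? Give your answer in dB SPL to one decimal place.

Propagate each source to the receiver with L = L_ref − 20·log₁₀(r/r_ref), then add intensities.
woodworking router: 94.3 − 20·log₁₀(28.5/4.0) = 94.3 − 17.06 = 77.24 dB SPL.
diesel generator: 98.8 − 20·log₁₀(27.1/3.7) = 98.8 − 17.30 = 81.50 dB SPL.
shot-blast cabinet: 97.2 − 20·log₁₀(16.2/1.4) = 97.2 − 21.27 = 75.93 dB SPL.
Σ 10^(L/10) = 2.336e+08 → L_total = 10·log₁₀(2.336e+08) = 83.69 dB SPL.

83.7 dB SPL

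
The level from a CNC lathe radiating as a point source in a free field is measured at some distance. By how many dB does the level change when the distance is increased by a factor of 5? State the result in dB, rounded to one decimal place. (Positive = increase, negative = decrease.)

With spherical spreading the level changes by −20·log₁₀(r₂/r₁).
ΔL = −20·log₁₀(5) = -13.98 dB.

-14.0 dB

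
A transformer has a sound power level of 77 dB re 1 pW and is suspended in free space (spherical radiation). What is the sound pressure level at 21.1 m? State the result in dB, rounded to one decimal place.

39.5 dB

The power spreads over a sphere of area 4π·r², so L_p = L_w − 10·log₁₀(4π·r²).
4π·r² = 5595 m², 10·log₁₀ of that is 37.478 dB.
L_p = 77 − 37.478 = 39.52 dB.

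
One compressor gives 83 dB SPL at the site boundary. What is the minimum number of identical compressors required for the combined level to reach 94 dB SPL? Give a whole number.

13

N identical sources give L₁ + 10·log₁₀ N, so require 10·log₁₀ N ≥ 94 − 83 = 11.0 dB.
N ≥ 10^(11.0/10) = 12.589, so N = 13.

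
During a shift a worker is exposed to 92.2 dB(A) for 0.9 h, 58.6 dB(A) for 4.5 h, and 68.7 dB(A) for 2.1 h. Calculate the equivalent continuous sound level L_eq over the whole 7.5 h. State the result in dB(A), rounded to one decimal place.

83.0 dB(A)

The energy average is taken in the linear domain: L_eq = 10·log₁₀[(Σ tᵢ·10^(Lᵢ/10))/T], T = 7.5 h.
Σ tᵢ·10^(Lᵢ/10) = 0.9·10^(92.2/10) + 4.5·10^(58.6/10) + 2.1·10^(68.7/10) = 1.512e+09.
L_eq = 10·log₁₀(1.512e+09/7.5) = 83.05 dB(A).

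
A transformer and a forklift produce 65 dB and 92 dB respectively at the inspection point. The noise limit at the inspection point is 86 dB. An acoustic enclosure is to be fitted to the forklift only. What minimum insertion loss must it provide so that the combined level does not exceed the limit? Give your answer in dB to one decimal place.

6.0 dB

Fixed contribution from the other source: Σ 10^(L/10) = 10^(65/10) = 3.162e+06 (65.00 dB).
The limit corresponds to 10^(86/10) = 3.981e+08; subtracting the fixed part leaves 3.949e+08 for the forklift, i.e. 85.97 dB.
So the forklift must be reduced from 92 to 85.97 dB: IL = 6.03 dB.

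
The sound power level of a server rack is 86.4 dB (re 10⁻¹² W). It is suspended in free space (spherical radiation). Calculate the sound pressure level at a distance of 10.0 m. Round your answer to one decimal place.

55.4 dB

Free-field spherical radiation: L_p = L_w − 10·log₁₀(4π·r²), r = 10.0 m.
4π·r² = 1257 m², 10·log₁₀ of that is 30.992 dB.
L_p = 86.4 − 30.992 = 55.41 dB.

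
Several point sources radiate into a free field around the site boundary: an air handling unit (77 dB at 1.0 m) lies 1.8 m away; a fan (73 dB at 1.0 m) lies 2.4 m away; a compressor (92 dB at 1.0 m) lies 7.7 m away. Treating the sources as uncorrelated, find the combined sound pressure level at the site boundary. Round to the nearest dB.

77 dB

Propagate each source to the receiver with L = L_ref − 20·log₁₀(r/r_ref), then add intensities.
air handling unit: 77 − 20·log₁₀(1.8/1.0) = 77 − 5.11 = 71.89 dB.
fan: 73 − 20·log₁₀(2.4/1.0) = 73 − 7.60 = 65.40 dB.
compressor: 92 − 20·log₁₀(7.7/1.0) = 92 − 17.73 = 74.27 dB.
Σ 10^(L/10) = 4.566e+07 → L_total = 10·log₁₀(4.566e+07) = 76.60 dB.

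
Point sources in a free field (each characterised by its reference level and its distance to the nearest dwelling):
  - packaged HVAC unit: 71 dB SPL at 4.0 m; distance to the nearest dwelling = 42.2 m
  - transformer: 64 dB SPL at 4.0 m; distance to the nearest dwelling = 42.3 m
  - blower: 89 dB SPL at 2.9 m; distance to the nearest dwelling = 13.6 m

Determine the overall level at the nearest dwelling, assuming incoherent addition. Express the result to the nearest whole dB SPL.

76 dB SPL

Propagate each source to the receiver with L = L_ref − 20·log₁₀(r/r_ref), then add intensities.
packaged HVAC unit: 71 − 20·log₁₀(42.2/4.0) = 71 − 20.47 = 50.53 dB SPL.
transformer: 64 − 20·log₁₀(42.3/4.0) = 64 − 20.49 = 43.51 dB SPL.
blower: 89 − 20·log₁₀(13.6/2.9) = 89 − 13.42 = 75.58 dB SPL.
Σ 10^(L/10) = 3.625e+07 → L_total = 10·log₁₀(3.625e+07) = 75.59 dB SPL.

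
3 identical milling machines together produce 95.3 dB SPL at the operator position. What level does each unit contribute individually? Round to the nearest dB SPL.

Dividing the total intensity by 3 lowers the level by 10·log₁₀ 3 = 4.771 dB: L₁ = 95.3 − 4.771.

91 dB SPL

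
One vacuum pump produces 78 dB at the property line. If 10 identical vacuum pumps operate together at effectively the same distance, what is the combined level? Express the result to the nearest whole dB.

N identical incoherent sources raise the level by 10·log₁₀ N.
L_total = 78 + 10·log₁₀(10) = 78 + 10.000 = 88.00 dB.

88 dB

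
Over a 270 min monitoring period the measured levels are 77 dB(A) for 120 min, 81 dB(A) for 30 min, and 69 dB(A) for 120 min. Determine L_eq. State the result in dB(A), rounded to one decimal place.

76.0 dB(A)

Weight each interval's intensity by its duration and average over T = 270 min:
Σ tᵢ·10^(Lᵢ/10) = 120·10^(77/10) + 30·10^(81/10) + 120·10^(69/10) = 1.074e+10.
L_eq = 10·log₁₀(1.074e+10/270) = 76.00 dB(A).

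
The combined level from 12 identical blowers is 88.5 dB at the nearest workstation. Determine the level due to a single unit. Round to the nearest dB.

78 dB

For N identical incoherent sources L_total = L₁ + 10·log₁₀ N, so L₁ = 88.5 − 10·log₁₀(12) = 88.5 − 10.792.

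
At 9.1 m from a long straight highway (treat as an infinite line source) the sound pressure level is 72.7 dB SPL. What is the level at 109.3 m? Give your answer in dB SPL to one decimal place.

Line-source attenuation: ΔL = 10·log₁₀(r₂/r₁) = 10·log₁₀(109.3/9.1) = 10.796 dB.
L₂ = 72.7 − 10·log₁₀(109.3/9.1) = 72.7 − 10.796 = 61.90 dB SPL.

61.9 dB SPL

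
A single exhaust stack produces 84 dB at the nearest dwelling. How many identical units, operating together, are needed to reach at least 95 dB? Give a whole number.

13

The shortfall is 95 − 84 = 11.0 dB, and N units add 10·log₁₀ N, so need 10·log₁₀ N ≥ 11.0.
N ≥ 10^(11.0/10) = 12.589, so N = 13.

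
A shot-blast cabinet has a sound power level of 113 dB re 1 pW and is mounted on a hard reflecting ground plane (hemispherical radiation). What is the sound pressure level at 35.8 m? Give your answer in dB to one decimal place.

73.9 dB

L_p = L_w − 10·log₁₀(2π·r²) with r = 35.8 m.
2π·r² = 8053 m², 10·log₁₀ of that is 39.059 dB.
L_p = 113 − 39.059 = 73.94 dB.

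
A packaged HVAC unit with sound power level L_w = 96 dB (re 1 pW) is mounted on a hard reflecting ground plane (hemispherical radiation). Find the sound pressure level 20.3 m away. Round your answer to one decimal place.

The power spreads over a hemisphere of area 2π·r², so L_p = L_w − 10·log₁₀(2π·r²).
2π·r² = 2589 m², 10·log₁₀ of that is 34.132 dB.
L_p = 96 − 34.132 = 61.87 dB.

61.9 dB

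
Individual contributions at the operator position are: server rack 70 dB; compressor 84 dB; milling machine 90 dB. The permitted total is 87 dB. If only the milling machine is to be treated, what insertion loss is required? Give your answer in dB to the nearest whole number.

6 dB

Everything except the milling machine sums to 10^(70/10) + 10^(84/10) = 2.612e+08 in linear terms, 84.17 dB.
The limit corresponds to 10^(87/10) = 5.012e+08; subtracting the fixed part leaves 2.400e+08 for the milling machine, i.e. 83.80 dB.
So the milling machine must be reduced from 90 to 83.80 dB: IL = 6.20 dB.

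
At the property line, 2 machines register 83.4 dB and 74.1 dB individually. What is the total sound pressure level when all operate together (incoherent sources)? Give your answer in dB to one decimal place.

83.9 dB

Incoherent sources combine by intensity addition: L_total = 10·log₁₀(Σ 10^(L_i/10)).
Σ 10^(L/10) = 10^(83.4/10) + 10^(74.1/10) = 2.445e+08.
L_total = 10·log₁₀(2.445e+08) = 83.88 dB.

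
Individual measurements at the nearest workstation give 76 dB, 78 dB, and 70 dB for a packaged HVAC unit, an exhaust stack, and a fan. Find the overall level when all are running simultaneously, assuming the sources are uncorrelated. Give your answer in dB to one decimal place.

For uncorrelated sources the intensities add, so convert each level to linear form, sum, and take 10·log₁₀ of the total.
Σ 10^(L/10) = 10^(76/10) + 10^(78/10) + 10^(70/10) = 1.129e+08.
L_total = 10·log₁₀(1.129e+08) = 80.53 dB.

80.5 dB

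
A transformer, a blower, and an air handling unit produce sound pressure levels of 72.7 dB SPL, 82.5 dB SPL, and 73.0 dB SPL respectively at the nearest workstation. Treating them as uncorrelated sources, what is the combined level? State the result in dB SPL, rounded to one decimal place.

Incoherent sources combine by intensity addition: L_total = 10·log₁₀(Σ 10^(L_i/10)).
Σ 10^(L/10) = 10^(72.7/10) + 10^(82.5/10) + 10^(73.0/10) = 2.164e+08.
L_total = 10·log₁₀(2.164e+08) = 83.35 dB SPL.

83.4 dB SPL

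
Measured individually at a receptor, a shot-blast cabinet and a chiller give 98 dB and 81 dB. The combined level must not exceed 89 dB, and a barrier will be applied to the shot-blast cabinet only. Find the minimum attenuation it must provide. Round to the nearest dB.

10 dB

Everything except the shot-blast cabinet sums to 10^(81/10) = 1.259e+08 in linear terms, 81.00 dB.
To meet 89 dB overall, the treated shot-blast cabinet may contribute at most 10^(89/10) − 1.259e+08 = 6.684e+08, i.e. 88.25 dB.
Required insertion loss = 98 − 88.25 = 9.75 dB.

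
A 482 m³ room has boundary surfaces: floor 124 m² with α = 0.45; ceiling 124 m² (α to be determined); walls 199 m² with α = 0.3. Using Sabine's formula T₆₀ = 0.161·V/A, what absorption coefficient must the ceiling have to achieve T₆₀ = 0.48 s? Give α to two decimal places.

From T₆₀ = 0.161·V/A, the target T₆₀ = 0.48 s needs A = 0.161·482/0.48 = 161.67 m².
Absorption from the other surfaces = 124·0.45 + 199·0.3 = 115.50 m², so the ceiling must supply 46.17 m² over 124 m².
α = 46.17/124 = 0.372.

0.37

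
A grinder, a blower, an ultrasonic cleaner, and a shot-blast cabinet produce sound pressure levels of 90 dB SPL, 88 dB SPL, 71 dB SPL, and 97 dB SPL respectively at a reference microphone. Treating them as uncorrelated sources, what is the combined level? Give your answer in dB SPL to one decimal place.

98.2 dB SPL

For uncorrelated sources the intensities add, so convert each level to linear form, sum, and take 10·log₁₀ of the total.
Σ 10^(L/10) = 10^(90/10) + 10^(88/10) + 10^(71/10) + 10^(97/10) = 6.655e+09.
L_total = 10·log₁₀(6.655e+09) = 98.23 dB SPL.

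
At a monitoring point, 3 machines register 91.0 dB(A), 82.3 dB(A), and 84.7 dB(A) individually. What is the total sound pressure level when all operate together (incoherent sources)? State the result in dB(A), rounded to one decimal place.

For uncorrelated sources the intensities add, so convert each level to linear form, sum, and take 10·log₁₀ of the total.
Σ 10^(L/10) = 10^(91.0/10) + 10^(82.3/10) + 10^(84.7/10) = 1.724e+09.
L_total = 10·log₁₀(1.724e+09) = 92.37 dB(A).

92.4 dB(A)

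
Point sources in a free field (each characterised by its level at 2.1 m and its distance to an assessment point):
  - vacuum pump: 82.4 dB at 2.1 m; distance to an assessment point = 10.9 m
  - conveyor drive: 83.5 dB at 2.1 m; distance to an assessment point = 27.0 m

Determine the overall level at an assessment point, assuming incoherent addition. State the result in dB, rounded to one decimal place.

68.9 dB

Propagate each source to the receiver with L = L_ref − 20·log₁₀(r/r_ref), then add intensities.
vacuum pump: 82.4 − 20·log₁₀(10.9/2.1) = 82.4 − 14.30 = 68.10 dB.
conveyor drive: 83.5 − 20·log₁₀(27.0/2.1) = 83.5 − 22.18 = 61.32 dB.
Σ 10^(L/10) = 7.805e+06 → L_total = 10·log₁₀(7.805e+06) = 68.92 dB.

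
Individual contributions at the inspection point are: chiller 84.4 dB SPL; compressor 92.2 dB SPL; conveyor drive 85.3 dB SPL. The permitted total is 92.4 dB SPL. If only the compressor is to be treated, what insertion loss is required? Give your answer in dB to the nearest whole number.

2 dB

Fixed contribution from the other sources: Σ 10^(L/10) = 10^(84.4/10) + 10^(85.3/10) = 6.143e+08 (87.88 dB SPL).
To meet 92.4 dB SPL overall, the treated compressor may contribute at most 10^(92.4/10) − 6.143e+08 = 1.124e+09, i.e. 90.51 dB SPL.
So the compressor must be reduced from 92.2 to 90.51 dB SPL: IL = 1.69 dB.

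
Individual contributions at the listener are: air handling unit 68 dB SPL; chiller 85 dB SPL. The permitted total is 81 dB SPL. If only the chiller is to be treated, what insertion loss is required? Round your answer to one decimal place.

Fixed contribution from the other source: Σ 10^(L/10) = 10^(68/10) = 6.310e+06 (68.00 dB SPL).
The limit corresponds to 10^(81/10) = 1.259e+08; subtracting the fixed part leaves 1.196e+08 for the chiller, i.e. 80.78 dB SPL.
Required insertion loss = 85 − 80.78 = 4.22 dB.

4.2 dB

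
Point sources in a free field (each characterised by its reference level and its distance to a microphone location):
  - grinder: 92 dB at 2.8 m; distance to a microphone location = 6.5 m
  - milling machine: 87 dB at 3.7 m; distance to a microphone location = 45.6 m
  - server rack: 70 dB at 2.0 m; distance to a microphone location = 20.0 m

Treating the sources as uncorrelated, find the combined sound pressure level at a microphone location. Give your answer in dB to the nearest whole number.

85 dB

Apply inverse-square spreading to bring every level to the receiver, then sum 10^(L/10).
grinder: 92 − 20·log₁₀(6.5/2.8) = 92 − 7.32 = 84.68 dB.
milling machine: 87 − 20·log₁₀(45.6/3.7) = 87 − 21.82 = 65.18 dB.
server rack: 70 − 20·log₁₀(20.0/2.0) = 70 − 20.00 = 50.00 dB.
Σ 10^(L/10) = 2.975e+08 → L_total = 10·log₁₀(2.975e+08) = 84.73 dB.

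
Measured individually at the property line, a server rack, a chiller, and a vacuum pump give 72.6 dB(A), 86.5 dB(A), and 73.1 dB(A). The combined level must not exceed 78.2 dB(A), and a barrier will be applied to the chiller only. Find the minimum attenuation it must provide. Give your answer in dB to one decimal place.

12.1 dB

The untreated sources together contribute 10^(72.6/10) + 10^(73.1/10) = 3.861e+07, i.e. 75.87 dB(A).
The limit corresponds to 10^(78.2/10) = 6.607e+07; subtracting the fixed part leaves 2.745e+07 for the chiller, i.e. 74.39 dB(A).
So the chiller must be reduced from 86.5 to 74.39 dB(A): IL = 12.11 dB.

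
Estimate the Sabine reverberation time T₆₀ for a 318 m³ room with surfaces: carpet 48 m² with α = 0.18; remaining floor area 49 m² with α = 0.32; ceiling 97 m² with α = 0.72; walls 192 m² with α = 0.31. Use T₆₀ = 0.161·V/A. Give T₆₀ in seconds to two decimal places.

Total absorption A = 48·0.18 + 49·0.32 + 97·0.72 + 192·0.31 = 153.68 m² sabins.
T₆₀ = 0.161·V/A = 0.161·318/153.68 = 0.333 s.

0.33 s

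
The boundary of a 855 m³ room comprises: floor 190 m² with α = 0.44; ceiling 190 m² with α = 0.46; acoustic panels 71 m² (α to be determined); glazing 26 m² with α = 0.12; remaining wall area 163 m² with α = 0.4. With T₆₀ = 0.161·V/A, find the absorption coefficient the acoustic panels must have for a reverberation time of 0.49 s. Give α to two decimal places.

0.59

Required total absorption A = 0.161·855/0.49 = 280.93 m².
Absorption from the other surfaces = 190·0.44 + 190·0.46 + 26·0.12 + 163·0.4 = 239.32 m², so the acoustic panels must supply 41.61 m² over 71 m².
α = 41.61/71 = 0.586.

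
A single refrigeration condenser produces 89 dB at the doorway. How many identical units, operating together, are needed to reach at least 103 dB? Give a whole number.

N identical sources give L₁ + 10·log₁₀ N, so require 10·log₁₀ N ≥ 103 − 89 = 14.0 dB.
N ≥ 10^(14.0/10) = 25.119, so N = 26.

26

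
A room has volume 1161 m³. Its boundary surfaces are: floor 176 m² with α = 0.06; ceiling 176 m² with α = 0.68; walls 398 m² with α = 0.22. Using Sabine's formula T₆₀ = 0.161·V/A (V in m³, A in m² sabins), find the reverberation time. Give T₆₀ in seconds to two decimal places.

0.86 s

Summing Sᵢαᵢ: 176·0.06 + 176·0.68 + 398·0.22 = 217.80 m².
T₆₀ = 0.161·V/A = 0.161·1161/217.80 = 0.858 s.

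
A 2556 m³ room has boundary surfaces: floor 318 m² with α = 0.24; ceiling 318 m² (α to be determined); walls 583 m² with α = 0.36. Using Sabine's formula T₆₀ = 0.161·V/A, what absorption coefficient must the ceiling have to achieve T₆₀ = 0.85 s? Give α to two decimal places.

0.62

Required total absorption A = 0.161·2556/0.85 = 484.14 m².
Absorption from the other surfaces = 318·0.24 + 583·0.36 = 286.20 m², so the ceiling must supply 197.94 m² over 318 m².
α = 197.94/318 = 0.622.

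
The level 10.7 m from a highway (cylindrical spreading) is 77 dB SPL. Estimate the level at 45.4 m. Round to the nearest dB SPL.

71 dB SPL

Line-source attenuation: ΔL = 10·log₁₀(r₂/r₁) = 10·log₁₀(45.4/10.7) = 6.277 dB.
L₂ = 77 − 10·log₁₀(45.4/10.7) = 77 − 6.277 = 70.72 dB SPL.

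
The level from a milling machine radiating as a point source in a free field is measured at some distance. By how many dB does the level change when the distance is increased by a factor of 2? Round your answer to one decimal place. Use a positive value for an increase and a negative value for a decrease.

-6.0 dB

A point source loses 6 dB per doubling of distance; generally ΔL = −20·log₁₀(r₂/r₁).
ΔL = −20·log₁₀(2) = -6.02 dB.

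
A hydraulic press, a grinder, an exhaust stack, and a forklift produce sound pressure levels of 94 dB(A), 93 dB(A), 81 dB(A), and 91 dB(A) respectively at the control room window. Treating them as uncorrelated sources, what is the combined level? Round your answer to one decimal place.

For uncorrelated sources the intensities add, so convert each level to linear form, sum, and take 10·log₁₀ of the total.
Σ 10^(L/10) = 10^(94/10) + 10^(93/10) + 10^(81/10) + 10^(91/10) = 5.892e+09.
L_total = 10·log₁₀(5.892e+09) = 97.70 dB(A).

97.7 dB(A)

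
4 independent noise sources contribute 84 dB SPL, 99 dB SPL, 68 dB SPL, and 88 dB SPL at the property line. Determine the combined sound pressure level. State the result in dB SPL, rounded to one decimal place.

99.5 dB SPL

For uncorrelated sources the intensities add, so convert each level to linear form, sum, and take 10·log₁₀ of the total.
Σ 10^(L/10) = 10^(84/10) + 10^(99/10) + 10^(68/10) + 10^(88/10) = 8.832e+09.
L_total = 10·log₁₀(8.832e+09) = 99.46 dB SPL.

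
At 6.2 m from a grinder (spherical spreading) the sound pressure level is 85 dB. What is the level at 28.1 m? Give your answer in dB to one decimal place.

Point-source attenuation: ΔL = 20·log₁₀(r₂/r₁) = 20·log₁₀(28.1/6.2) = 13.126 dB.
L₂ = 85 − 20·log₁₀(28.1/6.2) = 85 − 13.126 = 71.87 dB.

71.9 dB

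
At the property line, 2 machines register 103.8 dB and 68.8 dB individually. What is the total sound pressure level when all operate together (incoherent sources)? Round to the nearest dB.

For uncorrelated sources the intensities add, so convert each level to linear form, sum, and take 10·log₁₀ of the total.
Σ 10^(L/10) = 10^(103.8/10) + 10^(68.8/10) = 2.400e+10.
L_total = 10·log₁₀(2.400e+10) = 103.80 dB.

104 dB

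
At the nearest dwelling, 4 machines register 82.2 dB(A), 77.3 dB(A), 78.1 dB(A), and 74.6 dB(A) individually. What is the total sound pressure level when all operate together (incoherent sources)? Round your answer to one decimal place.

Incoherent sources combine by intensity addition: L_total = 10·log₁₀(Σ 10^(L_i/10)).
Σ 10^(L/10) = 10^(82.2/10) + 10^(77.3/10) + 10^(78.1/10) + 10^(74.6/10) = 3.131e+08.
L_total = 10·log₁₀(3.131e+08) = 84.96 dB(A).

85.0 dB(A)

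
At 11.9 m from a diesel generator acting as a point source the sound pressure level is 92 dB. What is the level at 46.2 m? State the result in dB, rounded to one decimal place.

80.2 dB

Point-source attenuation: ΔL = 20·log₁₀(r₂/r₁) = 20·log₁₀(46.2/11.9) = 11.782 dB.
L₂ = 92 − 20·log₁₀(46.2/11.9) = 92 − 11.782 = 80.22 dB.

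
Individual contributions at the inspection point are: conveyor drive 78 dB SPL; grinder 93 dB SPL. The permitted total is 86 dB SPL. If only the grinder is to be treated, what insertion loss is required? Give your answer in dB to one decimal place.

Everything except the grinder sums to 10^(78/10) = 6.310e+07 in linear terms, 78.00 dB SPL.
The limit corresponds to 10^(86/10) = 3.981e+08; subtracting the fixed part leaves 3.350e+08 for the grinder, i.e. 85.25 dB SPL.
Required insertion loss = 93 − 85.25 = 7.75 dB.

7.7 dB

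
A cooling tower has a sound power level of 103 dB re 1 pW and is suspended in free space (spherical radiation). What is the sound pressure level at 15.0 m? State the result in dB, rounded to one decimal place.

Free-field spherical radiation: L_p = L_w − 10·log₁₀(4π·r²), r = 15.0 m.
4π·r² = 2827 m², 10·log₁₀ of that is 34.514 dB.
L_p = 103 − 34.514 = 68.49 dB.

68.5 dB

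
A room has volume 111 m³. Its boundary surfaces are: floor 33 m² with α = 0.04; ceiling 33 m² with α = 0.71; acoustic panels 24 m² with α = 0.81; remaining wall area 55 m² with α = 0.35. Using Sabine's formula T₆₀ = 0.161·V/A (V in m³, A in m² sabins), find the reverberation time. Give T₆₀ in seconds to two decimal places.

0.28 s

Total absorption A = 33·0.04 + 33·0.71 + 24·0.81 + 55·0.35 = 63.44 m² sabins.
T₆₀ = 0.161·V/A = 0.161·111/63.44 = 0.282 s.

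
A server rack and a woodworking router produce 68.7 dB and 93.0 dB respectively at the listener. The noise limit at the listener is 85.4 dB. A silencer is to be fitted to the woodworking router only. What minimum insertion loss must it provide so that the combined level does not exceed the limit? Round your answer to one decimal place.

7.7 dB

Everything except the woodworking router sums to 10^(68.7/10) = 7.413e+06 in linear terms, 68.70 dB.
The limit corresponds to 10^(85.4/10) = 3.467e+08; subtracting the fixed part leaves 3.393e+08 for the woodworking router, i.e. 85.31 dB.
Required insertion loss = 93.0 − 85.31 = 7.69 dB.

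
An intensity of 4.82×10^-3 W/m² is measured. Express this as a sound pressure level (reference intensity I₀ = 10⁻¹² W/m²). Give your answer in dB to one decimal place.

L = 10·log₁₀(I/I₀) = 10·log₁₀(4.82×10^-3/10⁻¹²) = 10·log₁₀(4.82×10^9).
L = 10·(0.6830 + 9) = 96.83 dB.

96.8 dB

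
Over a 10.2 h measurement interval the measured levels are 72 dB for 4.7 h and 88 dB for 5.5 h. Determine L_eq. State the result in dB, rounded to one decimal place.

85.4 dB

L_eq = 10·log₁₀[(1/T)·Σ tᵢ·10^(Lᵢ/10)] with T = 10.2 h.
Σ tᵢ·10^(Lᵢ/10) = 4.7·10^(72/10) + 5.5·10^(88/10) = 3.545e+09.
L_eq = 10·log₁₀(3.545e+09/10.2) = 85.41 dB.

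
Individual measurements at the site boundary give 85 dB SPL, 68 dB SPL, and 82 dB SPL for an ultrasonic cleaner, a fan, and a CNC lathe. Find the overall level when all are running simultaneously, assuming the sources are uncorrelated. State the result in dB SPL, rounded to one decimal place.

86.8 dB SPL

For uncorrelated sources the intensities add, so convert each level to linear form, sum, and take 10·log₁₀ of the total.
Σ 10^(L/10) = 10^(85/10) + 10^(68/10) + 10^(82/10) = 4.810e+08.
L_total = 10·log₁₀(4.810e+08) = 86.82 dB SPL.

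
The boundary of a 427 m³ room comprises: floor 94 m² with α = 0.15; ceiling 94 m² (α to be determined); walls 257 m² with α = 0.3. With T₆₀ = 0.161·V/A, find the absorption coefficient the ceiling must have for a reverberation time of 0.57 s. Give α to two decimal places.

A = 0.161·V/T₆₀ = 0.161·427/0.57 = 120.61 m² sabins.
Absorption from the other surfaces = 94·0.15 + 257·0.3 = 91.20 m², so the ceiling must supply 29.41 m² over 94 m².
α = 29.41/94 = 0.313.

0.31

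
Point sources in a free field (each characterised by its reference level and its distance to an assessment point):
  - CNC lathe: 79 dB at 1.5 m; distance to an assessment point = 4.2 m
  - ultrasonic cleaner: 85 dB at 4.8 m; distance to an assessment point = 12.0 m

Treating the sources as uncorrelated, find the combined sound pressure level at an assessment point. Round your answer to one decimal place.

Apply inverse-square spreading to bring every level to the receiver, then sum 10^(L/10).
CNC lathe: 79 − 20·log₁₀(4.2/1.5) = 79 − 8.94 = 70.06 dB.
ultrasonic cleaner: 85 − 20·log₁₀(12.0/4.8) = 85 − 7.96 = 77.04 dB.
Σ 10^(L/10) = 6.073e+07 → L_total = 10·log₁₀(6.073e+07) = 77.83 dB.

77.8 dB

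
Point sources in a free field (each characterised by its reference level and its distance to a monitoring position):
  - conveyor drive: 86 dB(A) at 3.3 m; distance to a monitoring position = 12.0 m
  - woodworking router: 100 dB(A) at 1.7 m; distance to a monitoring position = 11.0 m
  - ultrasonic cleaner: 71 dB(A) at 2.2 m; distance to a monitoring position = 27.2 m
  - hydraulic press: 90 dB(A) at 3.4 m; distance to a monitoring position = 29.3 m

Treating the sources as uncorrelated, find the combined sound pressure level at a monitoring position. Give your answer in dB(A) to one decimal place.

84.5 dB(A)

First find each source's level at the receiver (point-source: −20·log₁₀(r/r_ref)), then combine on an intensity basis.
conveyor drive: 86 − 20·log₁₀(12.0/3.3) = 86 − 11.21 = 74.79 dB(A).
woodworking router: 100 − 20·log₁₀(11.0/1.7) = 100 − 16.22 = 83.78 dB(A).
ultrasonic cleaner: 71 − 20·log₁₀(27.2/2.2) = 71 − 21.84 = 49.16 dB(A).
hydraulic press: 90 − 20·log₁₀(29.3/3.4) = 90 − 18.71 = 71.29 dB(A).
Σ 10^(L/10) = 2.825e+08 → L_total = 10·log₁₀(2.825e+08) = 84.51 dB(A).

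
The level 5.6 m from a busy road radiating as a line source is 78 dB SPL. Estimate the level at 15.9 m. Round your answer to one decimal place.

73.5 dB SPL

Cylindrical spreading from a line source gives a 10·log₁₀(r₂/r₁) drop.
L₂ = 78 − 10·log₁₀(15.9/5.6) = 78 − 4.532 = 73.47 dB SPL.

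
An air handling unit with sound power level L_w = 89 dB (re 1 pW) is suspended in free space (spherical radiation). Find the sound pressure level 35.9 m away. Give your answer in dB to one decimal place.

46.9 dB

Free-field spherical radiation: L_p = L_w − 10·log₁₀(4π·r²), r = 35.9 m.
4π·r² = 1.62e+04 m², 10·log₁₀ of that is 42.094 dB.
L_p = 89 − 42.094 = 46.91 dB.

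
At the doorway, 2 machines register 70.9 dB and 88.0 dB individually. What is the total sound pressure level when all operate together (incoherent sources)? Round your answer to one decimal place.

88.1 dB

For uncorrelated sources the intensities add, so convert each level to linear form, sum, and take 10·log₁₀ of the total.
Σ 10^(L/10) = 10^(70.9/10) + 10^(88.0/10) = 6.433e+08.
L_total = 10·log₁₀(6.433e+08) = 88.08 dB.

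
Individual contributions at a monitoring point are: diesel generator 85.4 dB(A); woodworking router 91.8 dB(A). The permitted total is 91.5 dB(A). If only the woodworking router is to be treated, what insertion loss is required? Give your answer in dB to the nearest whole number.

2 dB

Fixed contribution from the other source: Σ 10^(L/10) = 10^(85.4/10) = 3.467e+08 (85.40 dB(A)).
The limit corresponds to 10^(91.5/10) = 1.413e+09; subtracting the fixed part leaves 1.066e+09 for the woodworking router, i.e. 90.28 dB(A).
Required insertion loss = 91.8 − 90.28 = 1.52 dB.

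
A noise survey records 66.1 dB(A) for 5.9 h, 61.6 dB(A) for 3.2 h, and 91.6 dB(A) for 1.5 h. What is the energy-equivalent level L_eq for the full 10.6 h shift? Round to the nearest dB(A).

83 dB(A)

Weight each interval's intensity by its duration and average over T = 10.6 h:
Σ tᵢ·10^(Lᵢ/10) = 5.9·10^(66.1/10) + 3.2·10^(61.6/10) + 1.5·10^(91.6/10) = 2.197e+09.
L_eq = 10·log₁₀(2.197e+09/10.6) = 83.16 dB(A).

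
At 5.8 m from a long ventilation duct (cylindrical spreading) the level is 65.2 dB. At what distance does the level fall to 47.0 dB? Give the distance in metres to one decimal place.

383.2 m

The 18.2 dB drop corresponds to a distance ratio of 10^(18.2/10) for a line source.
r₂ = 5.8·10^((65.2−47.0)/10) = 5.8·10^(18.2/10) = 383.20 m.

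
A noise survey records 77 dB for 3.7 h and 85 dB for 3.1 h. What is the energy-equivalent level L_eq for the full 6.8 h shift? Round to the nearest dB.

L_eq = 10·log₁₀[(1/T)·Σ tᵢ·10^(Lᵢ/10)] with T = 6.8 h.
Σ tᵢ·10^(Lᵢ/10) = 3.7·10^(77/10) + 3.1·10^(85/10) = 1.166e+09.
L_eq = 10·log₁₀(1.166e+09/6.8) = 82.34 dB.

82 dB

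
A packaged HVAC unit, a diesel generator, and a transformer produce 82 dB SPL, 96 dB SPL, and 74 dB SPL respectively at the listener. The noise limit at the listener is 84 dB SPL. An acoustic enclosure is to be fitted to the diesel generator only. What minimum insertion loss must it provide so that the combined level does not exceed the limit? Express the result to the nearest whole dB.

18 dB

The untreated sources together contribute 10^(82/10) + 10^(74/10) = 1.836e+08, i.e. 82.64 dB SPL.
To meet 84 dB SPL overall, the treated diesel generator may contribute at most 10^(84/10) − 1.836e+08 = 6.758e+07, i.e. 78.30 dB SPL.
So the diesel generator must be reduced from 96 to 78.30 dB SPL: IL = 17.70 dB.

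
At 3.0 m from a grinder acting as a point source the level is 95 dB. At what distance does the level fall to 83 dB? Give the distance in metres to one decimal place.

For a point source L₁ − L₂ = 20·log₁₀(r₂/r₁), so r₂ = r₁·10^((L₁−L₂)/20).
r₂ = 3.0·10^((95−83)/20) = 3.0·10^(12.0/20) = 11.94 m.

11.9 m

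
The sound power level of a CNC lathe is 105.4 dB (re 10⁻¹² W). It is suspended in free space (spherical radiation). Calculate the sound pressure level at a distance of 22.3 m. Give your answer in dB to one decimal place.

67.4 dB

L_p = L_w − 10·log₁₀(4π·r²) with r = 22.3 m.
4π·r² = 6249 m², 10·log₁₀ of that is 37.958 dB.
L_p = 105.4 − 37.958 = 67.44 dB.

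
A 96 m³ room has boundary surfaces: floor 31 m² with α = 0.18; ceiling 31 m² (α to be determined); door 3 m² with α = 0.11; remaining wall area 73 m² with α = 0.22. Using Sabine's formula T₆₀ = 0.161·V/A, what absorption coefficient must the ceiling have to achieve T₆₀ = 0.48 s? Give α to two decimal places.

A = 0.161·V/T₆₀ = 0.161·96/0.48 = 32.20 m² sabins.
Absorption from the other surfaces = 31·0.18 + 3·0.11 + 73·0.22 = 21.97 m², so the ceiling must supply 10.23 m² over 31 m².
α = 10.23/31 = 0.330.

0.33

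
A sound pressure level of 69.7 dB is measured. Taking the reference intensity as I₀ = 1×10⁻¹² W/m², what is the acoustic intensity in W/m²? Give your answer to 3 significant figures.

L = 10·log₁₀(I/I₀) ⇒ I = I₀·10^(L/10) = 10⁻¹² × 10^6.97.

9.33e-06 W/m²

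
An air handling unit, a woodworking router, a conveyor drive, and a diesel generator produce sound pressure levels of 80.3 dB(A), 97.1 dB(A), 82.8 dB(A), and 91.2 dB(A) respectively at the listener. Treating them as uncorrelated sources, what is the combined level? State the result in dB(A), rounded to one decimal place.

98.3 dB(A)

For uncorrelated sources the intensities add, so convert each level to linear form, sum, and take 10·log₁₀ of the total.
Σ 10^(L/10) = 10^(80.3/10) + 10^(97.1/10) + 10^(82.8/10) + 10^(91.2/10) = 6.745e+09.
L_total = 10·log₁₀(6.745e+09) = 98.29 dB(A).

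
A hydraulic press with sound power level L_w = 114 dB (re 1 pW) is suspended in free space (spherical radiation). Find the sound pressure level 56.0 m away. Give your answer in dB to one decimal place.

68.0 dB

The power spreads over a sphere of area 4π·r², so L_p = L_w − 10·log₁₀(4π·r²).
4π·r² = 3.941e+04 m², 10·log₁₀ of that is 45.956 dB.
L_p = 114 − 45.956 = 68.04 dB.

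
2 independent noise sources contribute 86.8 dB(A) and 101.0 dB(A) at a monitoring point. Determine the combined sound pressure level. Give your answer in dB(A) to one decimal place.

101.2 dB(A)

Incoherent sources combine by intensity addition: L_total = 10·log₁₀(Σ 10^(L_i/10)).
Σ 10^(L/10) = 10^(86.8/10) + 10^(101.0/10) = 1.307e+10.
L_total = 10·log₁₀(1.307e+10) = 101.16 dB(A).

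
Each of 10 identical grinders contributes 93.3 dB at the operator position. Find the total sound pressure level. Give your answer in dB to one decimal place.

103.3 dB

N identical incoherent sources raise the level by 10·log₁₀ N.
L_total = 93.3 + 10·log₁₀(10) = 93.3 + 10.000 = 103.30 dB.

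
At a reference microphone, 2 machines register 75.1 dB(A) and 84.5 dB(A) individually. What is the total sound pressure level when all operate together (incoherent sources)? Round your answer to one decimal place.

85.0 dB(A)

Incoherent sources combine by intensity addition: L_total = 10·log₁₀(Σ 10^(L_i/10)).
Σ 10^(L/10) = 10^(75.1/10) + 10^(84.5/10) = 3.142e+08.
L_total = 10·log₁₀(3.142e+08) = 84.97 dB(A).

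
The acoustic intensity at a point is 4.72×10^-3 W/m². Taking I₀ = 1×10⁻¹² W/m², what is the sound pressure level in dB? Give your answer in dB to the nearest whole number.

97 dB

I/I₀ = 4.72×10^-3/10⁻¹² = 4.72×10^9, and L = 10·log₁₀(I/I₀).
L = 10·(0.6739 + 9) = 96.74 dB.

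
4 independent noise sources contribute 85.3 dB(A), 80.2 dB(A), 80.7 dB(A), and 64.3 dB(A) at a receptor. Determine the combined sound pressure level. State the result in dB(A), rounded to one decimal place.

87.5 dB(A)

For uncorrelated sources the intensities add, so convert each level to linear form, sum, and take 10·log₁₀ of the total.
Σ 10^(L/10) = 10^(85.3/10) + 10^(80.2/10) + 10^(80.7/10) + 10^(64.3/10) = 5.637e+08.
L_total = 10·log₁₀(5.637e+08) = 87.51 dB(A).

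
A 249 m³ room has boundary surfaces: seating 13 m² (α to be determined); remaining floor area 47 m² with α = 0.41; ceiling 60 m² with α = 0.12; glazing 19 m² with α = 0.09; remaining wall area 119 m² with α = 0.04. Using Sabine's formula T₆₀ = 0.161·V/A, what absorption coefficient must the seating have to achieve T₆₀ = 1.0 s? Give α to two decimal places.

From T₆₀ = 0.161·V/A, the target T₆₀ = 1.0 s needs A = 0.161·249/1.0 = 40.09 m².
Absorption from the other surfaces = 47·0.41 + 60·0.12 + 19·0.09 + 119·0.04 = 32.94 m², so the seating must supply 7.15 m² over 13 m².
α = 7.15/13 = 0.550.

0.55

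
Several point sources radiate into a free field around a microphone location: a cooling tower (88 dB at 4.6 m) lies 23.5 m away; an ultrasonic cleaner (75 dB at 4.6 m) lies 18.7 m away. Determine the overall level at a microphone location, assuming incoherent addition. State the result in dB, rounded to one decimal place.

74.2 dB

Propagate each source to the receiver with L = L_ref − 20·log₁₀(r/r_ref), then add intensities.
cooling tower: 88 − 20·log₁₀(23.5/4.6) = 88 − 14.17 = 73.83 dB.
ultrasonic cleaner: 75 − 20·log₁₀(18.7/4.6) = 75 − 12.18 = 62.82 dB.
Σ 10^(L/10) = 2.609e+07 → L_total = 10·log₁₀(2.609e+07) = 74.16 dB.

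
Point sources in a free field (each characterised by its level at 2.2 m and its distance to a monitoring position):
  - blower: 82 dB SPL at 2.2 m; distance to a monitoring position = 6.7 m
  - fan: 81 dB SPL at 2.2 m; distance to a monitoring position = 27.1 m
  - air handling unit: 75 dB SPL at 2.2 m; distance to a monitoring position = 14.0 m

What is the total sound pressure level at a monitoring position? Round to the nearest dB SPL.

73 dB SPL

Propagate each source to the receiver with L = L_ref − 20·log₁₀(r/r_ref), then add intensities.
blower: 82 − 20·log₁₀(6.7/2.2) = 82 − 9.67 = 72.33 dB SPL.
fan: 81 − 20·log₁₀(27.1/2.2) = 81 − 21.81 = 59.19 dB SPL.
air handling unit: 75 − 20·log₁₀(14.0/2.2) = 75 − 16.07 = 58.93 dB SPL.
Σ 10^(L/10) = 1.870e+07 → L_total = 10·log₁₀(1.870e+07) = 72.72 dB SPL.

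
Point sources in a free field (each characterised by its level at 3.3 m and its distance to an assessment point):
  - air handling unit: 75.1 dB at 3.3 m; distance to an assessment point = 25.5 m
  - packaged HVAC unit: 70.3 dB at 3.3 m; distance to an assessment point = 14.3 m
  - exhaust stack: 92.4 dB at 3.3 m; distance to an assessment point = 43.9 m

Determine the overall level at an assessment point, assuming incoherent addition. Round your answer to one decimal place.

70.4 dB

Apply inverse-square spreading to bring every level to the receiver, then sum 10^(L/10).
air handling unit: 75.1 − 20·log₁₀(25.5/3.3) = 75.1 − 17.76 = 57.34 dB.
packaged HVAC unit: 70.3 − 20·log₁₀(14.3/3.3) = 70.3 − 12.74 = 57.56 dB.
exhaust stack: 92.4 − 20·log₁₀(43.9/3.3) = 92.4 − 22.48 = 69.92 dB.
Σ 10^(L/10) = 1.093e+07 → L_total = 10·log₁₀(1.093e+07) = 70.39 dB.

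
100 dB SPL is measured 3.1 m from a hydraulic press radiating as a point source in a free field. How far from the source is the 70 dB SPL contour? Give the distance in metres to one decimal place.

98.0 m

The 30.0 dB drop corresponds to a distance ratio of 10^(30.0/20) for a point source.
r₂ = 3.1·10^((100−70)/20) = 3.1·10^(30.0/20) = 98.03 m.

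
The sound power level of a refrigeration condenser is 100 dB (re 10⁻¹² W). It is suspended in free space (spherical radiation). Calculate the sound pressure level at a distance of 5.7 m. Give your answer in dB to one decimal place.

Free-field spherical radiation: L_p = L_w − 10·log₁₀(4π·r²), r = 5.7 m.
4π·r² = 408.3 m², 10·log₁₀ of that is 26.110 dB.
L_p = 100 − 26.110 = 73.89 dB.

73.9 dB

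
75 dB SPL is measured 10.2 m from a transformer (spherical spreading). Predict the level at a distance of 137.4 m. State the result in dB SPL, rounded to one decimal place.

52.4 dB SPL

Spherical spreading from a point source gives a 20·log₁₀(r₂/r₁) drop.
L₂ = 75 − 20·log₁₀(137.4/10.2) = 75 − 22.588 = 52.41 dB SPL.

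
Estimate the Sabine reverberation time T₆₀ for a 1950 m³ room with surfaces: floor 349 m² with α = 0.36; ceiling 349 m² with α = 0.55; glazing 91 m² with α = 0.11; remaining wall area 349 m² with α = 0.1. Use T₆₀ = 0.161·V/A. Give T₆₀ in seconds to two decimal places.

Summing Sᵢαᵢ: 349·0.36 + 349·0.55 + 91·0.11 + 349·0.1 = 362.50 m².
T₆₀ = 0.161 × 1950 / 362.50 = 0.866 s.

0.87 s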